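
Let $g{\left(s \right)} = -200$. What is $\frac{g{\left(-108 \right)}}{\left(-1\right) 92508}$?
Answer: $\frac{50}{23127} \approx 0.002162$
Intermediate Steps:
$\frac{g{\left(-108 \right)}}{\left(-1\right) 92508} = - \frac{200}{\left(-1\right) 92508} = - \frac{200}{-92508} = \left(-200\right) \left(- \frac{1}{92508}\right) = \frac{50}{23127}$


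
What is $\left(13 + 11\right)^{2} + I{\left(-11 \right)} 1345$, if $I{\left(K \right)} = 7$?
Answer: $9991$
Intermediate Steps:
$\left(13 + 11\right)^{2} + I{\left(-11 \right)} 1345 = \left(13 + 11\right)^{2} + 7 \cdot 1345 = 24^{2} + 9415 = 576 + 9415 = 9991$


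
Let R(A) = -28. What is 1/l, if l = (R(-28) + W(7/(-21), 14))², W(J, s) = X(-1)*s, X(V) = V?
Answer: 1/1764 ≈ 0.00056689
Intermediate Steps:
W(J, s) = -s
l = 1764 (l = (-28 - 1*14)² = (-28 - 14)² = (-42)² = 1764)
1/l = 1/1764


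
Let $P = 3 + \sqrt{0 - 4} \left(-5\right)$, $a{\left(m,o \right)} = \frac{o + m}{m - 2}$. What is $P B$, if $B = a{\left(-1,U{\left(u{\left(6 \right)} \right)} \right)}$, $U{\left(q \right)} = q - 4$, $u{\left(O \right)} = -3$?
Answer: $8 - \frac{80 i}{3} \approx 8.0 - 26.667 i$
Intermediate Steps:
$U{\left(q \right)} = -4 + q$
$a{\left(m,o \right)} = \frac{m + o}{-2 + m}$
$B = \frac{8}{3}$ ($B = \frac{-1 - 7}{-2 - 1} = \frac{-1 - 7}{-3} = \left(- \frac{1}{3}\right) \left(-8\right) = \frac{8}{3} \approx 2.6667$)
$P = 3 - 10 i$ ($P = 3 + \sqrt{-4} \left(-5\right) = 3 + 2 i \left(-5\right) = 3 - 10 i \approx 3.0 - 10.0 i$)
$P B = \left(3 - 10 i\right) \frac{8}{3} = 8 - \frac{80 i}{3}$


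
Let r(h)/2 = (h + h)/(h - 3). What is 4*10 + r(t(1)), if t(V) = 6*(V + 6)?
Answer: 576/13 ≈ 44.308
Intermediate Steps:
t(V) = 36 + 6*V (t(V) = 6*(6 + V) = 36 + 6*V)
r(h) = 4*h/(-3 + h) (r(h) = 2*((h + h)/(h - 3)) = 2*((2*h)/(-3 + h)) = 2*(2*h/(-3 + h)) = 4*h/(-3 + h))
4*10 + r(t(1)) = 4*10 + 4*(36 + 6*1)/(-3 + (36 + 6*1)) = 40 + 4*(36 + 6)/(-3 + (36 + 6)) = 40 + 4*42/(-3 + 42) = 40 + 4*42/39 = 40 + 4*42*(1/39) = 40 + 56/13 = 576/13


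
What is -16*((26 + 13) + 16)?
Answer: -880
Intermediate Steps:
-16*((26 + 13) + 16) = -16*(39 + 16) = -16*55 = -880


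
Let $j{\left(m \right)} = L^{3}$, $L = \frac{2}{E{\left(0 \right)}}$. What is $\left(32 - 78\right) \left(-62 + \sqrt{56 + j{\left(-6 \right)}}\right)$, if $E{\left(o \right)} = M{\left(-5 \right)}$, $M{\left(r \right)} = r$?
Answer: $2852 - \frac{184 \sqrt{2185}}{25} \approx 2508.0$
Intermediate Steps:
$E{\left(o \right)} = -5$
$L = - \frac{2}{5}$ ($L = \frac{2}{-5} = 2 \left(- \frac{1}{5}\right) = - \frac{2}{5} \approx -0.4$)
$j{\left(m \right)} = - \frac{8}{125}$ ($j{\left(m \right)} = \left(- \frac{2}{5}\right)^{3} = - \frac{8}{125}$)
$\left(32 - 78\right) \left(-62 + \sqrt{56 + j{\left(-6 \right)}}\right) = \left(32 - 78\right) \left(-62 + \sqrt{56 - \frac{8}{125}}\right) = \left(32 - 78\right) \left(-62 + \sqrt{\frac{6992}{125}}\right) = - 46 \left(-62 + \frac{4 \sqrt{2185}}{25}\right) = 2852 - \frac{184 \sqrt{2185}}{25}$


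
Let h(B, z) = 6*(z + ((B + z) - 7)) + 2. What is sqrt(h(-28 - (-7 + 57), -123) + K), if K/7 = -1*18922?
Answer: I*sqrt(134438) ≈ 366.66*I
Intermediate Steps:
K = -132454 (K = 7*(-1*18922) = 7*(-18922) = -132454)
h(B, z) = -40 + 6*B + 12*z (h(B, z) = 6*(z + (-7 + B + z)) + 2 = 6*(-7 + B + 2*z) + 2 = (-42 + 6*B + 12*z) + 2 = -40 + 6*B + 12*z)
sqrt(h(-28 - (-7 + 57), -123) + K) = sqrt((-40 + 6*(-28 - (-7 + 57)) + 12*(-123)) - 132454) = sqrt((-40 + 6*(-28 - 1*50) - 1476) - 132454) = sqrt((-40 + 6*(-28 - 50) - 1476) - 132454) = sqrt((-40 + 6*(-78) - 1476) - 132454) = sqrt((-40 - 468 - 1476) - 132454) = sqrt(-1984 - 132454) = sqrt(-134438) = I*sqrt(134438)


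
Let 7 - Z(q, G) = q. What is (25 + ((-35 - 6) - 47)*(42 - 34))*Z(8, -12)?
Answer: 679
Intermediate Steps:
Z(q, G) = 7 - q
(25 + ((-35 - 6) - 47)*(42 - 34))*Z(8, -12) = (25 + ((-35 - 6) - 47)*(42 - 34))*(7 - 1*8) = (25 + (-41 - 47)*8)*(7 - 8) = (25 - 88*8)*(-1) = (25 - 704)*(-1) = -679*(-1) = 679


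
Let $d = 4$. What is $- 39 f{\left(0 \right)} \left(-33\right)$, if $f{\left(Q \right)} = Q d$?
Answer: $0$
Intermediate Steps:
$f{\left(Q \right)} = 4 Q$ ($f{\left(Q \right)} = Q 4 = 4 Q$)
$- 39 f{\left(0 \right)} \left(-33\right) = - 39 \cdot 4 \cdot 0 \left(-33\right) = \left(-39\right) 0 \left(-33\right) = 0 \left(-33\right) = 0$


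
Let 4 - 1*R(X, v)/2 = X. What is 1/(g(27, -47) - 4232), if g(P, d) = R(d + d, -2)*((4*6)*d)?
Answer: -1/225320 ≈ -4.4381e-6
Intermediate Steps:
R(X, v) = 8 - 2*X
g(P, d) = 24*d*(8 - 4*d) (g(P, d) = (8 - 2*(d + d))*((4*6)*d) = (8 - 4*d)*(24*d) = 24*d*(8 - 4*d))
1/(g(27, -47) - 4232) = 1/(96*(-47)*(2 - 1*(-47)) - 4232) = 1/(96*(-47)*(2 + 47) - 4232) = 1/(96*(-47)*49 - 4232) = 1/(-221088 - 4232) = 1/(-225320) = -1/225320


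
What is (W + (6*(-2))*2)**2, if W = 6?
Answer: 324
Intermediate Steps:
(W + (6*(-2))*2)**2 = (6 + (6*(-2))*2)**2 = (6 - 12*2)**2 = (6 - 24)**2 = (-18)**2 = 324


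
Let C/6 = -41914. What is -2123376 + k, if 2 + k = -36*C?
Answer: 6930046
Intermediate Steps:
C = -251484 (C = 6*(-41914) = -251484)
k = 9053422 (k = -2 - 36*(-251484) = -2 + 9053424 = 9053422)
-2123376 + k = -2123376 + 9053422 = 6930046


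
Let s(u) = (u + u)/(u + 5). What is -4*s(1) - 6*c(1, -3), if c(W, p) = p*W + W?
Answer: 32/3 ≈ 10.667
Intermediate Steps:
c(W, p) = W + W*p (c(W, p) = W*p + W = W + W*p)
s(u) = 2*u/(5 + u) (s(u) = (2*u)/(5 + u) = 2*u/(5 + u))
-4*s(1) - 6*c(1, -3) = -8/(5 + 1) - 6*(1 - 3) = -8/6 - 6*(-2) = -4*1/3 + 12 = -4/3 + 12 = 32/3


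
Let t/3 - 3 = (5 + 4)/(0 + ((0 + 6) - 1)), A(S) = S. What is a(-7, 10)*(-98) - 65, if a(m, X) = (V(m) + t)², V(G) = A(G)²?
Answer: -9849547/25 ≈ -3.9398e+5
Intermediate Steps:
V(G) = G²
t = 72/5 (t = 9 + 3*((5 + 4)/(0 + ((0 + 6) - 1))) = 9 + 3*(9/(0 + (6 - 1))) = 9 + 3*(9/(0 + 5)) = 9 + 3*(9/5) = 9 + 27/5 = 72/5 ≈ 14.400)
a(m, X) = (72/5 + m²)² (a(m, X) = (m² + 72/5)² = (72/5 + m²)²)
a(-7, 10)*(-98) - 65 = ((72 + 5*(-7)²)²/25)*(-98) - 65 = ((72 + 5*49)²/25)*(-98) - 65 = ((72 + 245)²/25)*(-98) - 65 = ((1/25)*317²)*(-98) - 65 = ((1/25)*100489)*(-98) - 65 = (100489/25)*(-98) - 65 = -9847922/25 - 65 = -9849547/25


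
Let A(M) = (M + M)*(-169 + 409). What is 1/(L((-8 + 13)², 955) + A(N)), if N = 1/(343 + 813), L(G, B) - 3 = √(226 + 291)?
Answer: -6069/898004 + 83521*√517/42206188 ≈ 0.038237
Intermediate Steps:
L(G, B) = 3 + √517 (L(G, B) = 3 + √(226 + 291) = 3 + √517)
N = 1/1156 ≈ 0.00086505
A(M) = 480*M (A(M) = (2*M)*240 = 480*M)
1/(L((-8 + 13)², 955) + A(N)) = 1/((3 + √517) + 480*(1/1156)) = 1/((3 + √517) + 120/289) = 1/(987/289 + √517)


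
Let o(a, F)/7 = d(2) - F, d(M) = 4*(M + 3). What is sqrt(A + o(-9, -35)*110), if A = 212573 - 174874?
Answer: sqrt(80049) ≈ 282.93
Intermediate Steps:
d(M) = 12 + 4*M (d(M) = 4*(3 + M) = 12 + 4*M)
o(a, F) = 140 - 7*F (o(a, F) = 7*((12 + 4*2) - F) = 7*((12 + 8) - F) = 7*(20 - F) = 140 - 7*F)
A = 37699
sqrt(A + o(-9, -35)*110) = sqrt(37699 + (140 - 7*(-35))*110) = sqrt(37699 + (140 + 245)*110) = sqrt(37699 + 385*110) = sqrt(37699 + 42350) = sqrt(80049)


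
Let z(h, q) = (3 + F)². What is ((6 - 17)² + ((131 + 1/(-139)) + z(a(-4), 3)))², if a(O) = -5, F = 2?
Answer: 1482404004/19321 ≈ 76725.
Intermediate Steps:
z(h, q) = 25 (z(h, q) = (3 + 2)² = 5² = 25)
((6 - 17)² + ((131 + 1/(-139)) + z(a(-4), 3)))² = ((6 - 17)² + ((131 + 1/(-139)) + 25))² = ((-11)² + ((131 - 1/139) + 25))² = (121 + (18208/139 + 25))² = (121 + 21683/139)² = (38502/139)² = 1482404004/19321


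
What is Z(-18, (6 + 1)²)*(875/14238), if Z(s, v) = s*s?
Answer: 2250/113 ≈ 19.911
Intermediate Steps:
Z(s, v) = s²
Z(-18, (6 + 1)²)*(875/14238) = (-18)²*(875/14238) = 324*(875*(1/14238)) = 324*(125/2034) = 2250/113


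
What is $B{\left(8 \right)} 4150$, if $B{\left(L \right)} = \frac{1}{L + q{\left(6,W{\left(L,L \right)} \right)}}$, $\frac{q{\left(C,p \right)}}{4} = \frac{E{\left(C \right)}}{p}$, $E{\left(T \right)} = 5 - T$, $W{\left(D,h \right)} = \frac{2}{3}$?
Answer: $2075$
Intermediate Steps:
$W{\left(D,h \right)} = \frac{2}{3}$ ($W{\left(D,h \right)} = 2 \cdot \frac{1}{3} = \frac{2}{3}$)
$q{\left(C,p \right)} = \frac{4 \left(5 - C\right)}{p}$ ($q{\left(C,p \right)} = 4 \frac{5 - C}{p} = \frac{4 \left(5 - C\right)}{p}$)
$B{\left(L \right)} = \frac{1}{-6 + L}$ ($B{\left(L \right)} = \frac{1}{L + \frac{4 \left(5 - 6\right)}{\frac{2}{3}}} = \frac{1}{L + 4 \cdot \frac{3}{2} \left(5 - 6\right)} = \frac{1}{L + 4 \cdot \frac{3}{2} \left(-1\right)} = \frac{1}{L - 6} = \frac{1}{-6 + L}$)
$B{\left(8 \right)} 4150 = \frac{1}{-6 + 8} \cdot 4150 = \frac{1}{2} \cdot 4150 = 2075$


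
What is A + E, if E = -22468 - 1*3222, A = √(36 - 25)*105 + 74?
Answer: -25616 + 105*√11 ≈ -25268.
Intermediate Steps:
A = 74 + 105*√11 (A = √11*105 + 74 = 105*√11 + 74 = 74 + 105*√11 ≈ 422.25)
E = -25690 (E = -22468 - 3222 = -25690)
A + E = (74 + 105*√11) - 25690 = -25616 + 105*√11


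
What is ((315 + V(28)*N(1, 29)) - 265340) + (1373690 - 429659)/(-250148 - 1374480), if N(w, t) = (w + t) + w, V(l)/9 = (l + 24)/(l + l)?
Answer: -3011029595239/11372396 ≈ -2.6477e+5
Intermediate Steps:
V(l) = 9*(24 + l)/(2*l) (V(l) = 9*((l + 24)/(l + l)) = 9*((24 + l)/((2*l))) = 9*((24 + l)*(1/(2*l))) = 9*((24 + l)/(2*l)) = 9*(24 + l)/(2*l))
N(w, t) = t + 2*w (N(w, t) = (t + w) + w = t + 2*w)
((315 + V(28)*N(1, 29)) - 265340) + (1373690 - 429659)/(-250148 - 1374480) = ((315 + (9/2 + 108/28)*(29 + 2*1)) - 265340) + (1373690 - 429659)/(-250148 - 1374480) = ((315 + (9/2 + 108*(1/28))*(29 + 2)) - 265340) + 944031/(-1624628) = ((315 + (9/2 + 27/7)*31) - 265340) + 944031*(-1/1624628) = ((315 + (117/14)*31) - 265340) - 944031/1624628 = ((315 + 3627/14) - 265340) - 944031/1624628 = (8037/14 - 265340) - 944031/1624628 = -3706723/14 - 944031/1624628 = -3011029595239/11372396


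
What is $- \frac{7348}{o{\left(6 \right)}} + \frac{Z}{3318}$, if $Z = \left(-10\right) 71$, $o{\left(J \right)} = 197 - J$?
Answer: $- \frac{12258137}{316869} \approx -38.685$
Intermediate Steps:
$Z = -710$
$- \frac{7348}{o{\left(6 \right)}} + \frac{Z}{3318} = - \frac{7348}{197 - 6} - \frac{710}{3318} = - \frac{7348}{197 - 6} - \frac{355}{1659} = - \frac{7348}{191} - \frac{355}{1659} = - \frac{12258137}{316869}$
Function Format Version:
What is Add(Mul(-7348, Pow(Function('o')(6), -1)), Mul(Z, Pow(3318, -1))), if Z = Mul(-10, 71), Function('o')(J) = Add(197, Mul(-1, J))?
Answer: Rational(-12258137, 316869) ≈ -38.685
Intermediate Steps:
Z = -710
Add(Mul(-7348, Pow(Function('o')(6), -1)), Mul(Z, Pow(3318, -1))) = Add(Mul(-7348, Pow(Add(197, Mul(-1, 6)), -1)), Mul(-710, Pow(3318, -1))) = Add(Mul(-7348, Pow(Add(197, -6), -1)), Mul(-710, Rational(1, 3318))) = Add(Mul(-7348, Pow(191, -1)), Rational(-355, 1659)) = Add(Mul(-7348, Rational(1, 191)), Rational(-355, 1659)) = Add(Rational(-7348, 191), Rational(-355, 1659)) = Rational(-12258137, 316869)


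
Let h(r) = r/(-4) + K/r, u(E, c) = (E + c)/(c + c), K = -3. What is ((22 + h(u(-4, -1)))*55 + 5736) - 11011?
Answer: -33323/8 ≈ -4165.4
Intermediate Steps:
u(E, c) = (E + c)/(2*c) (u(E, c) = (E + c)/((2*c)) = (E + c)*(1/(2*c)) = (E + c)/(2*c))
h(r) = -3/r - r/4 (h(r) = r/(-4) - 3/r = r*(-¼) - 3/r = -r/4 - 3/r = -3/r - r/4)
((22 + h(u(-4, -1)))*55 + 5736) - 11011 = ((22 + (-3*(-2/(-4 - 1)) - (-4 - 1)/(8*(-1))))*55 + 5736) - 11011 = ((22 + (-3/((½)*(-1)*(-5)) - (-1)*(-5)/8))*55 + 5736) - 11011 = ((22 + (-3/5/2 - ¼*5/2))*55 + 5736) - 11011 = ((22 + (-3*⅖ - 5/8))*55 + 5736) - 11011 = ((22 + (-6/5 - 5/8))*55 + 5736) - 11011 = ((22 - 73/40)*55 + 5736) - 11011 = ((807/40)*55 + 5736) - 11011 = (8877/8 + 5736) - 11011 = 54765/8 - 11011 = -33323/8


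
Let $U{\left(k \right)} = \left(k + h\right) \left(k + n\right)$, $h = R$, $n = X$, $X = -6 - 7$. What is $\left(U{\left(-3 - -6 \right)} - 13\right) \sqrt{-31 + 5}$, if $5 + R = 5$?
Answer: $- 43 i \sqrt{26} \approx - 219.26 i$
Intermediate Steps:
$X = -13$ ($X = -6 - 7 = -13$)
$n = -13$
$R = 0$ ($R = -5 + 5 = 0$)
$h = 0$
$U{\left(k \right)} = k \left(-13 + k\right)$ ($U{\left(k \right)} = \left(k + 0\right) \left(k - 13\right) = k \left(-13 + k\right)$)
$\left(U{\left(-3 - -6 \right)} - 13\right) \sqrt{-31 + 5} = \left(\left(-3 - -6\right) \left(-13 - -3\right) - 13\right) \sqrt{-31 + 5} = \left(\left(-3 + 6\right) \left(-13 + \left(-3 + 6\right)\right) - 13\right) \sqrt{-26} = \left(3 \left(-13 + 3\right) - 13\right) i \sqrt{26} = \left(3 \left(-10\right) - 13\right) i \sqrt{26} = \left(-30 - 13\right) i \sqrt{26} = - 43 i \sqrt{26}$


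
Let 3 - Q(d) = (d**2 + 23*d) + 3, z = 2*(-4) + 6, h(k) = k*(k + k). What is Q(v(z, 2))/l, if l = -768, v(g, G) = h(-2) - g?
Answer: 55/128 ≈ 0.42969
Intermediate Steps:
h(k) = 2*k**2 (h(k) = k*(2*k) = 2*k**2)
z = -2 (z = -8 + 6 = -2)
v(g, G) = 8 - g (v(g, G) = 2*(-2)**2 - g = 2*4 - g = 8 - g)
Q(d) = -d**2 - 23*d (Q(d) = 3 - ((d**2 + 23*d) + 3) = 3 - (3 + d**2 + 23*d) = 3 + (-3 - d**2 - 23*d) = -d**2 - 23*d)
Q(v(z, 2))/l = -(8 - 1*(-2))*(23 + (8 - 1*(-2)))/(-768) = -(8 + 2)*(23 + (8 + 2))*(-1/768) = -1*10*(23 + 10)*(-1/768) = -1*10*33*(-1/768) = -330*(-1/768) = 55/128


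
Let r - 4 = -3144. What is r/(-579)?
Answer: 3140/579 ≈ 5.4231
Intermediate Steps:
r = -3140 (r = 4 - 3144 = -3140)
r/(-579) = -3140/(-579) = -3140*(-1/579) = 3140/579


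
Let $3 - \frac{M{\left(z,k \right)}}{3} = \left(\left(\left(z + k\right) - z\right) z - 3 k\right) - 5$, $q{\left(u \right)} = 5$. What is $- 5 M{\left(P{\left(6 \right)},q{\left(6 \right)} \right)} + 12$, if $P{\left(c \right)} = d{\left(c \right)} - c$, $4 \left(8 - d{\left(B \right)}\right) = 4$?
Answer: $-258$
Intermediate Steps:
$d{\left(B \right)} = 7$ ($d{\left(B \right)} = 8 - 1 = 7$)
$P{\left(c \right)} = 7 - c$
$M{\left(z,k \right)} = 24 + 9 k - 3 k z$ ($M{\left(z,k \right)} = 9 - 3 \left(\left(\left(\left(z + k\right) - z\right) z - 3 k\right) - 5\right) = 9 - 3 \left(\left(\left(\left(k + z\right) - z\right) z - 3 k\right) - 5\right) = 9 - 3 \left(\left(k z - 3 k\right) - 5\right) = 9 - 3 \left(\left(- 3 k + k z\right) - 5\right) = 9 - 3 \left(-5 - 3 k + k z\right) = 9 + \left(15 + 9 k - 3 k z\right) = 24 + 9 k - 3 k z$)
$- 5 M{\left(P{\left(6 \right)},q{\left(6 \right)} \right)} + 12 = - 5 \left(24 + 9 \cdot 5 - 15 \left(7 - 6\right)\right) + 12 = - 5 \left(24 + 45 - 15 \left(7 - 6\right)\right) + 12 = - 5 \left(24 + 45 - 15 \cdot 1\right) + 12 = - 5 \left(24 + 45 - 15\right) + 12 = \left(-5\right) 54 + 12 = -270 + 12 = -258$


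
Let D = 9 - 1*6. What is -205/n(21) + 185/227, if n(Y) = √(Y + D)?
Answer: 185/227 - 205*√6/12 ≈ -41.030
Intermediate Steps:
D = 3 (D = 9 - 6 = 3)
n(Y) = √(3 + Y) (n(Y) = √(Y + 3) = √(3 + Y))
-205/n(21) + 185/227 = -205/√(3 + 21) + 185/227 = -205*√6/12 + 185*(1/227) = -205*√6/12 + 185/227 = 185/227 - 205*√6/12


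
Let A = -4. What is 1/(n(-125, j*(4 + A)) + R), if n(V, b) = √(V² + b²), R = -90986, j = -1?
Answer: -1/90861 ≈ -1.1006e-5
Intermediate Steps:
1/(n(-125, j*(4 + A)) + R) = 1/(√((-125)² + (-(4 - 4))²) - 90986) = 1/(√(15625 + (-1*0)²) - 90986) = 1/(√(15625 + 0²) - 90986) = 1/(√(15625 + 0) - 90986) = 1/(√15625 - 90986) = 1/(125 - 90986) = 1/(-90861) = -1/90861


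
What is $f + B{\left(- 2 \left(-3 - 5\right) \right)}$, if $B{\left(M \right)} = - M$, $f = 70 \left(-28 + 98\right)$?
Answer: $4884$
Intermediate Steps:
$f = 4900$ ($f = 70 \cdot 70 = 4900$)
$f + B{\left(- 2 \left(-3 - 5\right) \right)} = 4900 - - 2 \left(-3 - 5\right) = 4900 - \left(-2\right) \left(-8\right) = 4900 - 16 = 4884$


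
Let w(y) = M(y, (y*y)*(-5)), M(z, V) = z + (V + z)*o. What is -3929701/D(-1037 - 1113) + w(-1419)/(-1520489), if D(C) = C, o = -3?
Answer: 5910123699839/3269051350 ≈ 1807.9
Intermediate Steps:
M(z, V) = -3*V - 2*z (M(z, V) = z + (V + z)*(-3) = z + (-3*V - 3*z) = -3*V - 2*z)
w(y) = -2*y + 15*y² (w(y) = -3*y*y*(-5) - 2*y = -3*y²*(-5) - 2*y = -(-15)*y² - 2*y = 15*y² - 2*y = -2*y + 15*y²)
-3929701/D(-1037 - 1113) + w(-1419)/(-1520489) = -3929701/(-1037 - 1113) - 1419*(-2 + 15*(-1419))/(-1520489) = -3929701/(-2150) - 1419*(-2 - 21285)*(-1/1520489) = -3929701*(-1/2150) - 1419*(-21287)*(-1/1520489) = 3929701/2150 + 30206253*(-1/1520489) = 3929701/2150 - 30206253/1520489 = 5910123699839/3269051350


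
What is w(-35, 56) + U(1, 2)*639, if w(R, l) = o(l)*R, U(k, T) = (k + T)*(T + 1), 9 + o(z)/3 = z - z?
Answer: 6696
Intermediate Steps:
o(z) = -27 (o(z) = -27 + 3*(z - z) = -27 + 3*0 = -27 + 0 = -27)
U(k, T) = (1 + T)*(T + k) (U(k, T) = (T + k)*(1 + T) = (1 + T)*(T + k))
w(R, l) = -27*R
w(-35, 56) + U(1, 2)*639 = -27*(-35) + (2 + 1 + 2² + 2*1)*639 = 945 + (2 + 1 + 4 + 2)*639 = 945 + 9*639 = 945 + 5751 = 6696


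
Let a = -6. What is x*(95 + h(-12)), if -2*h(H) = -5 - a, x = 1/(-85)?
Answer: -189/170 ≈ -1.1118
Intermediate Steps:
x = -1/85 ≈ -0.011765
h(H) = -½ (h(H) = -(-5 - 1*(-6))/2 = -(-5 + 6)/2 = -½*1 = -½)
x*(95 + h(-12)) = -(95 - ½)/85 = -1/85*189/2 = -189/170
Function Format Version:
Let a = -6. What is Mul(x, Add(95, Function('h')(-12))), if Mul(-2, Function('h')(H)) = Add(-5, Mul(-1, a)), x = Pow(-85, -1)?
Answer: Rational(-189, 170) ≈ -1.1118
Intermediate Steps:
x = Rational(-1, 85) ≈ -0.011765
Function('h')(H) = Rational(-1, 2) (Function('h')(H) = Mul(Rational(-1, 2), Add(-5, Mul(-1, -6))) = Mul(Rational(-1, 2), Add(-5, 6)) = Mul(Rational(-1, 2), 1) = Rational(-1, 2))
Mul(x, Add(95, Function('h')(-12))) = Mul(Rational(-1, 85), Add(95, Rational(-1, 2))) = Mul(Rational(-1, 85), Rational(189, 2)) = Rational(-189, 170)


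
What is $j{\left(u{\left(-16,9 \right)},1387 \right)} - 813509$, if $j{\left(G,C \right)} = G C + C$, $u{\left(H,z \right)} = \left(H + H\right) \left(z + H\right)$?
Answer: $-501434$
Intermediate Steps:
$u{\left(H,z \right)} = 2 H \left(H + z\right)$
$j{\left(G,C \right)} = C + C G$ ($j{\left(G,C \right)} = C G + C = C + C G$)
$j{\left(u{\left(-16,9 \right)},1387 \right)} - 813509 = 1387 \left(1 + 2 \left(-16\right) \left(-16 + 9\right)\right) - 813509 = 1387 \left(1 + 2 \left(-16\right) \left(-7\right)\right) - 813509 = 1387 \left(1 + 224\right) - 813509 = 1387 \cdot 225 - 813509 = 312075 - 813509 = -501434$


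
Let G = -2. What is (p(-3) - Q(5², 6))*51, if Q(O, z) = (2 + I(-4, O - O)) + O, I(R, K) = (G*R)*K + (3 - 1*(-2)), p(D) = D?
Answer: -1785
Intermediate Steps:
I(R, K) = 5 - 2*K*R (I(R, K) = (-2*R)*K + (3 - 1*(-2)) = -2*K*R + (3 + 2) = -2*K*R + 5 = 5 - 2*K*R)
Q(O, z) = 7 + O (Q(O, z) = (2 + (5 - 2*(O - O)*(-4))) + O = (2 + (5 - 2*0*(-4))) + O = (2 + (5 + 0)) + O = (2 + 5) + O = 7 + O)
(p(-3) - Q(5², 6))*51 = (-3 - (7 + 5²))*51 = (-3 - (7 + 25))*51 = (-3 - 1*32)*51 = (-3 - 32)*51 = -35*51 = -1785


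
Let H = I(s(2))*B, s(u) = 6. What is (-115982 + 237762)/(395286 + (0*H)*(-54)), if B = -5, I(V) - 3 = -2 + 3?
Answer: 60890/197643 ≈ 0.30808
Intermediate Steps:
I(V) = 4 (I(V) = 3 + (-2 + 3) = 3 + 1 = 4)
H = -20 (H = 4*(-5) = -20)
(-115982 + 237762)/(395286 + (0*H)*(-54)) = (-115982 + 237762)/(395286 + (0*(-20))*(-54)) = 121780/(395286 + 0*(-54)) = 121780/(395286 + 0) = 121780/395286 = 121780*(1/395286) = 60890/197643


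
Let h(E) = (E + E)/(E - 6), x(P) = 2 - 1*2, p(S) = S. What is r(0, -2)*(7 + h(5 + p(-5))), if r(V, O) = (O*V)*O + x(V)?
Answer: 0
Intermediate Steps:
x(P) = 0 (x(P) = 2 - 2 = 0)
h(E) = 2*E/(-6 + E) (h(E) = (2*E)/(-6 + E) = 2*E/(-6 + E))
r(V, O) = V*O² (r(V, O) = (O*V)*O + 0 = V*O² + 0 = V*O²)
r(0, -2)*(7 + h(5 + p(-5))) = (0*(-2)²)*(7 + 2*(5 - 5)/(-6 + (5 - 5))) = (0*4)*(7 + 2*0/(-6 + 0)) = 0*(7 + 2*0/(-6)) = 0*(7 + 2*0*(-⅙)) = 0*(7 + 0) = 0*7 = 0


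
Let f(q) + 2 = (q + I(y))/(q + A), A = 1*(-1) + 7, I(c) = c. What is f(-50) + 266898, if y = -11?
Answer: 11743485/44 ≈ 2.6690e+5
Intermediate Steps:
A = 6 (A = -1 + 7 = 6)
f(q) = -2 + (-11 + q)/(6 + q) (f(q) = -2 + (q - 11)/(q + 6) = -2 + (-11 + q)/(6 + q))
f(-50) + 266898 = (-23 - 1*(-50))/(6 - 50) + 266898 = (-23 + 50)/(-44) + 266898 = -1/44*27 + 266898 = -27/44 + 266898 = 11743485/44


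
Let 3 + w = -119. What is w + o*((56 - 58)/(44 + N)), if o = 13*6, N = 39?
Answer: -10282/83 ≈ -123.88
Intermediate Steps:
w = -122 (w = -3 - 119 = -122)
o = 78
w + o*((56 - 58)/(44 + N)) = -122 + 78*((56 - 58)/(44 + 39)) = -122 + 78*(-2/83) = -122 - 156/83 = -10282/83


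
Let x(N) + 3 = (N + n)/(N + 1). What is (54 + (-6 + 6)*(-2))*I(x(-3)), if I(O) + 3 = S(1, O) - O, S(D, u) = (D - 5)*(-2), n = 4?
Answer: 459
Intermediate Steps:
S(D, u) = 10 - 2*D (S(D, u) = (-5 + D)*(-2) = 10 - 2*D)
x(N) = -3 + (4 + N)/(1 + N) (x(N) = -3 + (N + 4)/(N + 1) = -3 + (4 + N)/(1 + N))
I(O) = 5 - O (I(O) = -3 + ((10 - 2*1) - O) = -3 + ((10 - 2) - O) = -3 + (8 - O) = 5 - O)
(54 + (-6 + 6)*(-2))*I(x(-3)) = (54 + (-6 + 6)*(-2))*(5 - (1 - 2*(-3))/(1 - 3)) = (54 + 0*(-2))*(5 - (1 + 6)/(-2)) = (54 + 0)*(5 - (-1)*7/2) = 54*(5 - 1*(-7/2)) = 54*(5 + 7/2) = 54*(17/2) = 459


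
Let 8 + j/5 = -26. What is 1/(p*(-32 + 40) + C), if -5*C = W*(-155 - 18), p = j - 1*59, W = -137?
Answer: -5/32861 ≈ -0.00015216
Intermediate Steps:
j = -170 (j = -40 + 5*(-26) = -40 - 130 = -170)
p = -229 (p = -170 - 1*59 = -170 - 59 = -229)
C = -23701/5 (C = -(-137)*(-155 - 18)/5 = -(-137)*(-173)/5 = -⅕*23701 = -23701/5 ≈ -4740.2)
1/(p*(-32 + 40) + C) = 1/(-229*(-32 + 40) - 23701/5) = 1/(-229*8 - 23701/5) = 1/(-1832 - 23701/5) = 1/(-32861/5) = -5/32861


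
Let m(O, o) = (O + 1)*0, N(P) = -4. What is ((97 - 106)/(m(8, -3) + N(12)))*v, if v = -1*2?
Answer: -9/2 ≈ -4.5000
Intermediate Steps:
m(O, o) = 0 (m(O, o) = (1 + O)*0 = 0)
v = -2
((97 - 106)/(m(8, -3) + N(12)))*v = ((97 - 106)/(0 - 4))*(-2) = -9/(-4)*(-2) = -9*(-¼)*(-2) = (9/4)*(-2) = -9/2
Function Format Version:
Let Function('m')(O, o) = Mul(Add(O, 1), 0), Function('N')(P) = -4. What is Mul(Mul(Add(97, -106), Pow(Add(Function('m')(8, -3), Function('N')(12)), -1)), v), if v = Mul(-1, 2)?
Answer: Rational(-9, 2) ≈ -4.5000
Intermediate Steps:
Function('m')(O, o) = 0 (Function('m')(O, o) = Mul(Add(1, O), 0) = 0)
v = -2
Mul(Mul(Add(97, -106), Pow(Add(Function('m')(8, -3), Function('N')(12)), -1)), v) = Mul(Mul(Add(97, -106), Pow(Add(0, -4), -1)), -2) = Mul(Mul(-9, Pow(-4, -1)), -2) = Mul(Mul(-9, Rational(-1, 4)), -2) = Mul(Rational(9, 4), -2) = Rational(-9, 2)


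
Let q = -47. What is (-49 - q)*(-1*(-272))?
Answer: -544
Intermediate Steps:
(-49 - q)*(-1*(-272)) = (-49 - 1*(-47))*(-1*(-272)) = (-49 + 47)*272 = -2*272 = -544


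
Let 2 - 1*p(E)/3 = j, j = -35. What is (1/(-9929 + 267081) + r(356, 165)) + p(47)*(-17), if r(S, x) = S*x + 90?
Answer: 14643006337/257152 ≈ 56943.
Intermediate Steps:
r(S, x) = 90 + S*x
p(E) = 111 (p(E) = 6 - 3*(-35) = 6 + 105 = 111)
(1/(-9929 + 267081) + r(356, 165)) + p(47)*(-17) = (1/(-9929 + 267081) + (90 + 356*165)) + 111*(-17) = (1/257152 + (90 + 58740)) - 1887 = (1/257152 + 58830) - 1887 = 15128252161/257152 - 1887 = 14643006337/257152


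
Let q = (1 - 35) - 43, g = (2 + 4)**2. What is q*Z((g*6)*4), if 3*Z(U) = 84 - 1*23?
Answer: -4697/3 ≈ -1565.7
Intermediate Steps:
g = 36 (g = 6**2 = 36)
Z(U) = 61/3 (Z(U) = (84 - 1*23)/3 = (84 - 23)/3 = (1/3)*61 = 61/3)
q = -77 (q = -34 - 43 = -77)
q*Z((g*6)*4) = -77*61/3 = -4697/3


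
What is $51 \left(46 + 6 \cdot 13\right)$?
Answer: $6324$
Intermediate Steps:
$51 \left(46 + 6 \cdot 13\right) = 51 \left(46 + 78\right) = 51 \cdot 124 = 6324$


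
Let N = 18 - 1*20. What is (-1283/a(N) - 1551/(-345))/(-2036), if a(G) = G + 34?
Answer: 131001/7492480 ≈ 0.017484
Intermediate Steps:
N = -2 (N = 18 - 20 = -2)
a(G) = 34 + G
(-1283/a(N) - 1551/(-345))/(-2036) = (-1283/(34 - 2) - 1551/(-345))/(-2036) = (-1283/32 - 1551*(-1/345))*(-1/2036) = (-1283*1/32 + 517/115)*(-1/2036) = (-1283/32 + 517/115)*(-1/2036) = -131001/3680*(-1/2036) = 131001/7492480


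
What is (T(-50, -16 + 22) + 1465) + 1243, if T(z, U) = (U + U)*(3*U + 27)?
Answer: 3248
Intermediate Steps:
T(z, U) = 2*U*(27 + 3*U) (T(z, U) = (2*U)*(27 + 3*U) = 2*U*(27 + 3*U))
(T(-50, -16 + 22) + 1465) + 1243 = (6*(-16 + 22)*(9 + (-16 + 22)) + 1465) + 1243 = (6*6*(9 + 6) + 1465) + 1243 = (6*6*15 + 1465) + 1243 = (540 + 1465) + 1243 = 2005 + 1243 = 3248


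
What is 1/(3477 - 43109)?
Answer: -1/39632 ≈ -2.5232e-5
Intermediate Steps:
1/(3477 - 43109) = 1/(-39632) = -1/39632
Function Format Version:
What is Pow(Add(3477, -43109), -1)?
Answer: Rational(-1, 39632) ≈ -2.5232e-5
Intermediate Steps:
Pow(Add(3477, -43109), -1) = Pow(-39632, -1) = Rational(-1, 39632)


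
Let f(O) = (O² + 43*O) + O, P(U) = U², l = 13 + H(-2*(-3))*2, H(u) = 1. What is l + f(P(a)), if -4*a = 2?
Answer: 417/16 ≈ 26.063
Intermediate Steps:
l = 15 (l = 13 + 1*2 = 13 + 2 = 15)
a = -½ (a = -¼*2 = -½ ≈ -0.50000)
f(O) = O² + 44*O
l + f(P(a)) = 15 + (-½)²*(44 + (-½)²) = 15 + (44 + ¼)/4 = 15 + (¼)*(177/4) = 15 + 177/16 = 417/16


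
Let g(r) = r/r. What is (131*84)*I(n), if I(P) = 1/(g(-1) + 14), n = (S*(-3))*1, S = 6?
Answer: 3668/5 ≈ 733.60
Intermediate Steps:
g(r) = 1
n = -18 (n = (6*(-3))*1 = -18*1 = -18)
I(P) = 1/15 (I(P) = 1/(1 + 14) = 1/15)
(131*84)*I(n) = (131*84)*(1/15) = 11004*(1/15) = 3668/5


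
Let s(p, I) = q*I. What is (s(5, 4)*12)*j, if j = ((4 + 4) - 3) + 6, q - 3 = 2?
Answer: 2640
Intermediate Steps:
q = 5 (q = 3 + 2 = 5)
s(p, I) = 5*I
j = 11 (j = (8 - 3) + 6 = 5 + 6 = 11)
(s(5, 4)*12)*j = ((5*4)*12)*11 = (20*12)*11 = 240*11 = 2640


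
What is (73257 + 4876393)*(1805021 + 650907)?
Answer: 12155984025200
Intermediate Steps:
(73257 + 4876393)*(1805021 + 650907) = 4949650*2455928 = 12155984025200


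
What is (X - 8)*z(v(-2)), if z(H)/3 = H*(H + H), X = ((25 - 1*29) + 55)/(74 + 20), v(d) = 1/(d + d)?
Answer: -2103/752 ≈ -2.7965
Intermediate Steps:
v(d) = 1/(2*d)
X = 51/94 (X = ((25 - 29) + 55)/94 = (-4 + 55)*(1/94) = 51*(1/94) = 51/94 ≈ 0.54255)
z(H) = 6*H² (z(H) = 3*(H*(H + H)) = 3*(H*(2*H)) = 3*(2*H²) = 6*H²)
(X - 8)*z(v(-2)) = (51/94 - 8)*(6*((½)/(-2))²) = -2103*((½)*(-½))²/47 = -2103*(-¼)²/47 = -2103/(47*16) = -701/94*3/8 = -2103/752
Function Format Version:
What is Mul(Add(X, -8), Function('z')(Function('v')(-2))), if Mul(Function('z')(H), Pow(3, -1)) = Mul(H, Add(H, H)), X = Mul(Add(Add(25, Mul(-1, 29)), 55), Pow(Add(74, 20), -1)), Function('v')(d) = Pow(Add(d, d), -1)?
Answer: Rational(-2103, 752) ≈ -2.7965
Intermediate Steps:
Function('v')(d) = Mul(Rational(1, 2), Pow(d, -1)) (Function('v')(d) = Pow(Mul(2, d), -1) = Mul(Rational(1, 2), Pow(d, -1)))
X = Rational(51, 94) (X = Mul(Add(Add(25, -29), 55), Pow(94, -1)) = Mul(Add(-4, 55), Rational(1, 94)) = Mul(51, Rational(1, 94)) = Rational(51, 94) ≈ 0.54255)
Function('z')(H) = Mul(6, Pow(H, 2)) (Function('z')(H) = Mul(3, Mul(H, Add(H, H))) = Mul(3, Mul(H, Mul(2, H))) = Mul(3, Mul(2, Pow(H, 2))) = Mul(6, Pow(H, 2)))
Mul(Add(X, -8), Function('z')(Function('v')(-2))) = Mul(Add(Rational(51, 94), -8), Mul(6, Pow(Mul(Rational(1, 2), Pow(-2, -1)), 2))) = Mul(Rational(-701, 94), Mul(6, Pow(Mul(Rational(1, 2), Rational(-1, 2)), 2))) = Mul(Rational(-701, 94), Mul(6, Pow(Rational(-1, 4), 2))) = Mul(Rational(-701, 94), Mul(6, Rational(1, 16))) = Mul(Rational(-701, 94), Rational(3, 8)) = Rational(-2103, 752)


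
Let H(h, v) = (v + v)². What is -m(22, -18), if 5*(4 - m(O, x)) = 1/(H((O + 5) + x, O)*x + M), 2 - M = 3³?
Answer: -697461/174365 ≈ -4.0000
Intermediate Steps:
H(h, v) = 4*v² (H(h, v) = (2*v)² = 4*v²)
M = -25 (M = 2 - 1*3³ = 2 - 1*27 = 2 - 27 = -25)
m(O, x) = 4 - 1/(5*(-25 + 4*x*O²)) (m(O, x) = 4 - 1/(5*((4*O²)*x - 25)) = 4 - 1/(5*(4*x*O² - 25)) = 4 - 1/(5*(-25 + 4*x*O²)))
-m(22, -18) = -(-501 + 80*(-18)*22²)/(5*(-25 + 4*(-18)*22²)) = -(-501 + 80*(-18)*484)/(5*(-25 + 4*(-18)*484)) = -(-501 - 696960)/(5*(-25 - 34848)) = -(-697461)/(5*(-34873)) = -(-1)*(-697461)/(5*34873) = -1*697461/174365 = -697461/174365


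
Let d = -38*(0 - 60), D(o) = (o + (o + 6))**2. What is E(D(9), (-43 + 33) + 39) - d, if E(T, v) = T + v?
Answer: -1675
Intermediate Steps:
D(o) = (6 + 2*o)**2 (D(o) = (o + (6 + o))**2 = (6 + 2*o)**2)
d = 2280 (d = -38*(-60) = 2280)
E(D(9), (-43 + 33) + 39) - d = (4*(3 + 9)**2 + ((-43 + 33) + 39)) - 1*2280 = (4*12**2 + (-10 + 39)) - 2280 = (4*144 + 29) - 2280 = (576 + 29) - 2280 = 605 - 2280 = -1675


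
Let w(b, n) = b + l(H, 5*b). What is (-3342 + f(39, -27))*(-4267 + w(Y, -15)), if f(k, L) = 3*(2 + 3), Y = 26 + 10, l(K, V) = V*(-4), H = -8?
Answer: 16471977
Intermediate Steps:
l(K, V) = -4*V
Y = 36
f(k, L) = 15 (f(k, L) = 3*5 = 15)
w(b, n) = -19*b (w(b, n) = b - 20*b = -19*b)
(-3342 + f(39, -27))*(-4267 + w(Y, -15)) = (-3342 + 15)*(-4267 - 19*36) = -3327*(-4267 - 684) = -3327*(-4951) = 16471977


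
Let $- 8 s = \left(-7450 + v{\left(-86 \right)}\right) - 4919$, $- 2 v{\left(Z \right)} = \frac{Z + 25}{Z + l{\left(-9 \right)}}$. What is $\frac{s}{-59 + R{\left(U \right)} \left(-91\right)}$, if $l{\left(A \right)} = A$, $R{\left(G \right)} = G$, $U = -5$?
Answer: $\frac{2350171}{601920} \approx 3.9045$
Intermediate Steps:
$v{\left(Z \right)} = - \frac{25 + Z}{2 \left(-9 + Z\right)}$ ($v{\left(Z \right)} = - \frac{\left(Z + 25\right) \frac{1}{Z - 9}}{2} = - \frac{\left(25 + Z\right) \frac{1}{-9 + Z}}{2} = - \frac{\frac{1}{-9 + Z} \left(25 + Z\right)}{2} = - \frac{25 + Z}{2 \left(-9 + Z\right)}$)
$s = \frac{2350171}{1520}$ ($s = - \frac{\left(-7450 + \frac{-25 - -86}{2 \left(-9 - 86\right)}\right) - 4919}{8} = - \frac{\left(-7450 + \frac{-25 + 86}{2 \left(-95\right)}\right) - 4919}{8} = - \frac{\left(-7450 + \frac{1}{2} \left(- \frac{1}{95}\right) 61\right) - 4919}{8} = - \frac{\left(-7450 - \frac{61}{190}\right) - 4919}{8} = - \frac{- \frac{1415561}{190} - 4919}{8} = \left(- \frac{1}{8}\right) \left(- \frac{2350171}{190}\right) = \frac{2350171}{1520} \approx 1546.2$)
$\frac{s}{-59 + R{\left(U \right)} \left(-91\right)} = \frac{2350171}{1520 \left(-59 - -455\right)} = \frac{2350171}{1520 \left(-59 + 455\right)} = \frac{2350171}{1520 \cdot 396} = \frac{2350171}{1520} \cdot \frac{1}{396} = \frac{2350171}{601920}$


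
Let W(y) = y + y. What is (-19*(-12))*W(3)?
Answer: 1368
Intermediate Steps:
W(y) = 2*y
(-19*(-12))*W(3) = (-19*(-12))*(2*3) = 228*6 = 1368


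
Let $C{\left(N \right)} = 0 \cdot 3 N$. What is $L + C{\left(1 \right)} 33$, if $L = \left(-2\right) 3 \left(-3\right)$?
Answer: $18$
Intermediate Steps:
$C{\left(N \right)} = 0$ ($C{\left(N \right)} = 0 N = 0$)
$L = 18$ ($L = \left(-6\right) \left(-3\right) = 18$)
$L + C{\left(1 \right)} 33 = 18 + 0 \cdot 33 = 18 + 0 = 18$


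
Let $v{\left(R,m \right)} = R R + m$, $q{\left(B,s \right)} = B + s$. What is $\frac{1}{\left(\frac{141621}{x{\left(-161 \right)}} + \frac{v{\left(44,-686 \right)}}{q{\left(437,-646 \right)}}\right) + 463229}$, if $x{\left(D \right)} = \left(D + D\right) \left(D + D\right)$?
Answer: $\frac{21669956}{10038052041713} \approx 2.1588 \cdot 10^{-6}$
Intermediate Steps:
$v{\left(R,m \right)} = m + R^{2}$ ($v{\left(R,m \right)} = R^{2} + m = m + R^{2}$)
$x{\left(D \right)} = 4 D^{2}$ ($x{\left(D \right)} = 2 D 2 D = 4 D^{2}$)
$\frac{1}{\left(\frac{141621}{x{\left(-161 \right)}} + \frac{v{\left(44,-686 \right)}}{q{\left(437,-646 \right)}}\right) + 463229} = \frac{1}{\left(\frac{141621}{4 \left(-161\right)^{2}} + \frac{-686 + 44^{2}}{437 - 646}\right) + 463229} = \frac{1}{\left(\frac{141621}{4 \cdot 25921} + \frac{-686 + 1936}{-209}\right) + 463229} = \frac{1}{\left(\frac{141621}{103684} + 1250 \left(- \frac{1}{209}\right)\right) + 463229} = \frac{1}{\left(141621 \cdot \frac{1}{103684} - \frac{1250}{209}\right) + 463229} = \frac{1}{\left(\frac{141621}{103684} - \frac{1250}{209}\right) + 463229} = \frac{1}{- \frac{100006211}{21669956} + 463229} = \frac{1}{\frac{10038052041713}{21669956}} = \frac{21669956}{10038052041713}$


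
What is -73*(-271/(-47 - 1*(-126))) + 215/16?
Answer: 333513/1264 ≈ 263.85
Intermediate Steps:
-73*(-271/(-47 - 1*(-126))) + 215/16 = -73*(-271/(-47 + 126)) + 215*(1/16) = -73/(79*(-1/271)) + 215/16 = -73/(-79/271) + 215/16 = -73*(-271/79) + 215/16 = 19783/79 + 215/16 = 333513/1264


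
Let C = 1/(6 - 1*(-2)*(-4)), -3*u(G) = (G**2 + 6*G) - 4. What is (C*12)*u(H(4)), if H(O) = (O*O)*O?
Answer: 8952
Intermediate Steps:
H(O) = O**3 (H(O) = O**2*O = O**3)
u(G) = 4/3 - 2*G - G**2/3 (u(G) = -((G**2 + 6*G) - 4)/3 = -(-4 + G**2 + 6*G)/3 = 4/3 - 2*G - G**2/3)
C = -1/2 (C = 1/(6 + 2*(-4)) = 1/(6 - 8) = 1/(-2) = -1/2 ≈ -0.50000)
(C*12)*u(H(4)) = (-1/2*12)*(4/3 - 2*4**3 - (4**3)**2/3) = -6*(4/3 - 2*64 - 1/3*64**2) = -6*(4/3 - 128 - 1/3*4096) = -6*(4/3 - 128 - 4096/3) = -6*(-1492) = 8952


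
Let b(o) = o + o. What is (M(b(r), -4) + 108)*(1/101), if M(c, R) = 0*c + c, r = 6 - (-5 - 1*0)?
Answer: 130/101 ≈ 1.2871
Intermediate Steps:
r = 11 (r = 6 - (-5 + 0) = 6 - 1*(-5) = 6 + 5 = 11)
b(o) = 2*o
M(c, R) = c (M(c, R) = 0 + c = c)
(M(b(r), -4) + 108)*(1/101) = (2*11 + 108)*(1/101) = (22 + 108)*(1*(1/101)) = 130*(1/101) = 130/101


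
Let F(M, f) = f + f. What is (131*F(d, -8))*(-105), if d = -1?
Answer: 220080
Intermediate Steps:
F(M, f) = 2*f
(131*F(d, -8))*(-105) = (131*(2*(-8)))*(-105) = (131*(-16))*(-105) = -2096*(-105) = 220080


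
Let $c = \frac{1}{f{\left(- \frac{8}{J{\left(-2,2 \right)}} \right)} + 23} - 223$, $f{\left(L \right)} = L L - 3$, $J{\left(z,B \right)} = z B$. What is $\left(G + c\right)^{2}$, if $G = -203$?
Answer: $\frac{104509729}{576} \approx 1.8144 \cdot 10^{5}$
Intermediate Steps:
$J{\left(z,B \right)} = B z$
$f{\left(L \right)} = -3 + L^{2}$ ($f{\left(L \right)} = L^{2} - 3 = -3 + L^{2}$)
$c = - \frac{5351}{24}$ ($c = \frac{1}{\left(-3 + \left(- \frac{8}{2 \left(-2\right)}\right)^{2}\right) + 23} - 223 = \frac{1}{\left(-3 + \left(- \frac{8}{-4}\right)^{2}\right) + 23} - 223 = \frac{1}{\left(-3 + \left(\left(-8\right) \left(- \frac{1}{4}\right)\right)^{2}\right) + 23} - 223 = \frac{1}{\left(-3 + 2^{2}\right) + 23} - 223 = \frac{1}{\left(-3 + 4\right) + 23} - 223 = \frac{1}{1 + 23} - 223 = \frac{1}{24} - 223 = - \frac{5351}{24} \approx -222.96$)
$\left(G + c\right)^{2} = \left(-203 - \frac{5351}{24}\right)^{2} = \left(- \frac{10223}{24}\right)^{2} = \frac{104509729}{576}$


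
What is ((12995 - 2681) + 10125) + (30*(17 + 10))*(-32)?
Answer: -5481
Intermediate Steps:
((12995 - 2681) + 10125) + (30*(17 + 10))*(-32) = (10314 + 10125) + (30*27)*(-32) = 20439 + 810*(-32) = 20439 - 25920 = -5481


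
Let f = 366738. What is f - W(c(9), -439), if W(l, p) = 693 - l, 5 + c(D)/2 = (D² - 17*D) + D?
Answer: 365909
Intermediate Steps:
c(D) = -10 - 32*D + 2*D² (c(D) = -10 + 2*((D² - 17*D) + D) = -10 + 2*(D² - 16*D) = -10 + (-32*D + 2*D²) = -10 - 32*D + 2*D²)
f - W(c(9), -439) = 366738 - (693 - (-10 - 32*9 + 2*9²)) = 366738 - (693 - (-10 - 288 + 2*81)) = 366738 - (693 - (-10 - 288 + 162)) = 366738 - (693 - 1*(-136)) = 366738 - (693 + 136) = 366738 - 1*829 = 366738 - 829 = 365909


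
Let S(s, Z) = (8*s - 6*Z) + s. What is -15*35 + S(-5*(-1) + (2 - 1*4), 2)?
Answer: -510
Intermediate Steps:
S(s, Z) = -6*Z + 9*s (S(s, Z) = (-6*Z + 8*s) + s = -6*Z + 9*s)
-15*35 + S(-5*(-1) + (2 - 1*4), 2) = -15*35 + (-6*2 + 9*(-5*(-1) + (2 - 1*4))) = -525 + (-12 + 9*(5 + (2 - 4))) = -525 + (-12 + 9*(5 - 2)) = -525 + (-12 + 9*3) = -525 + (-12 + 27) = -525 + 15 = -510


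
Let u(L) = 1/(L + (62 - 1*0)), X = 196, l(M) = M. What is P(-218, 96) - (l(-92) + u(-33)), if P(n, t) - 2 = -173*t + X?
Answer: -473223/29 ≈ -16318.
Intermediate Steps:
u(L) = 1/(62 + L) (u(L) = 1/(L + (62 + 0)) = 1/(L + 62) = 1/(62 + L))
P(n, t) = 198 - 173*t (P(n, t) = 2 + (-173*t + 196) = 2 + (196 - 173*t) = 198 - 173*t)
P(-218, 96) - (l(-92) + u(-33)) = (198 - 173*96) - (-92 + 1/(62 - 33)) = (198 - 16608) - (-92 + 1/29) = -16410 - (-92 + 1/29) = -16410 - 1*(-2667/29) = -16410 + 2667/29 = -473223/29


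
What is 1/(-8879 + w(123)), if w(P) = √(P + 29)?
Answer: -8879/78836489 - 2*√38/78836489 ≈ -0.00011278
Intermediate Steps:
w(P) = √(29 + P)
1/(-8879 + w(123)) = 1/(-8879 + √(29 + 123)) = 1/(-8879 + √152) = 1/(-8879 + 2*√38)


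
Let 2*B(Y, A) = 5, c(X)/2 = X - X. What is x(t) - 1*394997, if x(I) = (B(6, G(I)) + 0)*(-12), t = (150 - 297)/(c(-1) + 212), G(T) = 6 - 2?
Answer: -395027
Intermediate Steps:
c(X) = 0 (c(X) = 2*(X - X) = 2*0 = 0)
G(T) = 4
B(Y, A) = 5/2 (B(Y, A) = (1/2)*5 = 5/2)
t = -147/212 (t = (150 - 297)/(0 + 212) = -147/212 ≈ -0.69340)
x(I) = -30 (x(I) = (5/2 + 0)*(-12) = (5/2)*(-12) = -30)
x(t) - 1*394997 = -30 - 1*394997 = -30 - 394997 = -395027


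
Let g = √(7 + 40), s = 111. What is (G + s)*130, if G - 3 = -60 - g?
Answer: 7020 - 130*√47 ≈ 6128.8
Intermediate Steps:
g = √47 ≈ 6.8557
G = -57 - √47 (G = 3 + (-60 - √47) = -57 - √47 ≈ -63.856)
(G + s)*130 = ((-57 - √47) + 111)*130 = (54 - √47)*130 = 7020 - 130*√47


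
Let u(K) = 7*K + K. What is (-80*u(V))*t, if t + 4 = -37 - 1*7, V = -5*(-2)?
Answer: 307200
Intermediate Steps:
V = 10
u(K) = 8*K
t = -48 (t = -4 + (-37 - 1*7) = -4 + (-37 - 7) = -4 - 44 = -48)
(-80*u(V))*t = -640*10*(-48) = -80*80*(-48) = -6400*(-48) = 307200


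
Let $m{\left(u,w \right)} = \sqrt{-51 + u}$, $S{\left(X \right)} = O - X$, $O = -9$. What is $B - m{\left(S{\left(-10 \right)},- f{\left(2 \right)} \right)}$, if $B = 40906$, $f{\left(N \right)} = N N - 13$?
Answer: $40906 - 5 i \sqrt{2} \approx 40906.0 - 7.0711 i$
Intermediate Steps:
$f{\left(N \right)} = -13 + N^{2}$ ($f{\left(N \right)} = N^{2} - 13 = -13 + N^{2}$)
$S{\left(X \right)} = -9 - X$
$B - m{\left(S{\left(-10 \right)},- f{\left(2 \right)} \right)} = 40906 - \sqrt{-51 - -1} = 40906 - \sqrt{-51 + \left(-9 + 10\right)} = 40906 - \sqrt{-51 + 1} = 40906 - \sqrt{-50} = 40906 - 5 i \sqrt{2}$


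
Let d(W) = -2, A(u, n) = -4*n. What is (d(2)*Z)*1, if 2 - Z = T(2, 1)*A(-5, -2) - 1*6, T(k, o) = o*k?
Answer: 16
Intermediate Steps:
T(k, o) = k*o
Z = -8 (Z = 2 - ((2*1)*(-4*(-2)) - 1*6) = 2 - (2*8 - 6) = 2 - (16 - 6) = 2 - 1*10 = 2 - 10 = -8)
(d(2)*Z)*1 = -2*(-8)*1 = 16*1 = 16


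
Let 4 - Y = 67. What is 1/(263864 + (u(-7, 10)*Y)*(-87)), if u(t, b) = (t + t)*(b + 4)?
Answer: -1/810412 ≈ -1.2339e-6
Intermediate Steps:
Y = -63 (Y = 4 - 1*67 = 4 - 67 = -63)
u(t, b) = 2*t*(4 + b) (u(t, b) = (2*t)*(4 + b) = 2*t*(4 + b))
1/(263864 + (u(-7, 10)*Y)*(-87)) = 1/(263864 + ((2*(-7)*(4 + 10))*(-63))*(-87)) = 1/(263864 + ((2*(-7)*14)*(-63))*(-87)) = 1/(263864 - 196*(-63)*(-87)) = 1/(263864 + 12348*(-87)) = 1/(263864 - 1074276) = 1/(-810412) = -1/810412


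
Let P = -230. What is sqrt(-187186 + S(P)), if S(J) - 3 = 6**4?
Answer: I*sqrt(185887) ≈ 431.15*I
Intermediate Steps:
S(J) = 1299 (S(J) = 3 + 6**4 = 3 + 1296 = 1299)
sqrt(-187186 + S(P)) = sqrt(-187186 + 1299) = sqrt(-185887) = I*sqrt(185887)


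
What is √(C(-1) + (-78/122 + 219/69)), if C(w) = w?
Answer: √3020659/1403 ≈ 1.2388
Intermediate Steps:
√(C(-1) + (-78/122 + 219/69)) = √(-1 + (-78/122 + 219/69)) = √(-1 + (-78*1/122 + 219*(1/69))) = √(-1 + (-39/61 + 73/23)) = √(-1 + 3556/1403) = √(2153/1403) = √3020659/1403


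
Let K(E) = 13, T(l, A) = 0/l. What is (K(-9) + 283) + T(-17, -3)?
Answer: 296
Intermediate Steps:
T(l, A) = 0
(K(-9) + 283) + T(-17, -3) = (13 + 283) + 0 = 296 + 0 = 296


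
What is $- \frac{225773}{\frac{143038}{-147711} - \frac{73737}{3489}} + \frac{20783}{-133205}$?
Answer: $\frac{5166286066606787516}{505771640860915} \approx 10215.0$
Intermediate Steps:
$- \frac{225773}{\frac{143038}{-147711} - \frac{73737}{3489}} + \frac{20783}{-133205} = - \frac{225773}{143038 \left(- \frac{1}{147711}\right) - \frac{24579}{1163}} + 20783 \left(- \frac{1}{133205}\right) = - \frac{225773}{- \frac{143038}{147711} - \frac{24579}{1163}} - \frac{20783}{133205} = - \frac{225773}{- \frac{3796941863}{171787893}} - \frac{20783}{133205} = \left(-225773\right) \left(- \frac{171787893}{3796941863}\right) - \frac{20783}{133205} = \frac{38785067966289}{3796941863} - \frac{20783}{133205} = \frac{5166286066606787516}{505771640860915}$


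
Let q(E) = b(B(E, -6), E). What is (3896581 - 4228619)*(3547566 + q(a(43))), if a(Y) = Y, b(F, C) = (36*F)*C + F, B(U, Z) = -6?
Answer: -1174840758336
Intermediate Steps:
b(F, C) = F + 36*C*F (b(F, C) = 36*C*F + F = F + 36*C*F)
q(E) = -6 - 216*E (q(E) = -6*(1 + 36*E) = -6 - 216*E)
(3896581 - 4228619)*(3547566 + q(a(43))) = (3896581 - 4228619)*(3547566 + (-6 - 216*43)) = -332038*(3547566 + (-6 - 9288)) = -332038*(3547566 - 9294) = -332038*3538272 = -1174840758336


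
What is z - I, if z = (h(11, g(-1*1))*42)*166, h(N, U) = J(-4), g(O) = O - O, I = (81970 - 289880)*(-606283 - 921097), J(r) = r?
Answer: -317557603688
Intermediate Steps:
I = 317557575800 (I = -207910*(-1527380) = 317557575800)
g(O) = 0
h(N, U) = -4
z = -27888 (z = -4*42*166 = -168*166 = -27888)
z - I = -27888 - 1*317557575800 = -27888 - 317557575800 = -317557603688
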